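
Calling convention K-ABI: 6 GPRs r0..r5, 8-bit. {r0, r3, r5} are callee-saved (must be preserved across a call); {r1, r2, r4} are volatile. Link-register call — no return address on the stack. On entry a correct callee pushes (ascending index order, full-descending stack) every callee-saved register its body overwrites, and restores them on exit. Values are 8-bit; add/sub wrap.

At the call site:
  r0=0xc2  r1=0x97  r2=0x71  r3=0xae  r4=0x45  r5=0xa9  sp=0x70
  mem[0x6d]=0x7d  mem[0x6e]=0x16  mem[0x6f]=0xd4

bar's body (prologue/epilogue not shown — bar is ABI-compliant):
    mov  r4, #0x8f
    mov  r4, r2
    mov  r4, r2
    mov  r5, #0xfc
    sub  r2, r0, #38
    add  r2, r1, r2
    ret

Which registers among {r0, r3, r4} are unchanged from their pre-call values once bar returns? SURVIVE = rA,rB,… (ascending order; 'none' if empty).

SURVIVE = r0,r3

prologue: push r5 → mem[0x6f]=0xa9, sp=0x6f
body[0] mov  r4, #0x8f → r4=0x8f
body[1] mov  r4, r2 → r4=0x71
body[2] mov  r4, r2 → r4=0x71
body[3] mov  r5, #0xfc → r5=0xfc
body[4] sub  r2, r0, #38 → r2=0x9c
body[5] add  r2, r1, r2 → r2=0x33
epilogue: pop r5=0xa9, sp=0x70
r0: callee-saved, written=False
r3: callee-saved, written=False
r4: caller-saved, written=True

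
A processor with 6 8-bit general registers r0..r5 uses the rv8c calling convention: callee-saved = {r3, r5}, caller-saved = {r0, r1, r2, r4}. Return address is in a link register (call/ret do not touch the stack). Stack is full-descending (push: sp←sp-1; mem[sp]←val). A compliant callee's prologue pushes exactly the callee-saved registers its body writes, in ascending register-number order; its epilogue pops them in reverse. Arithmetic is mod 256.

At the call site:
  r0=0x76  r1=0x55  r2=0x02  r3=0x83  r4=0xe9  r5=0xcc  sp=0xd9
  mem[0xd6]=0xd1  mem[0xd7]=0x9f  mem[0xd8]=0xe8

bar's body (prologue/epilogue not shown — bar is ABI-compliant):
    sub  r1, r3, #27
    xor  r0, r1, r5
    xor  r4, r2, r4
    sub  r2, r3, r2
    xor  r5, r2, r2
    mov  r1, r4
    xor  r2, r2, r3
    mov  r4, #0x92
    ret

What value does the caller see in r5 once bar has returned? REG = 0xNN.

prologue: push r5 -> mem[0xd8]=0xcc, sp=0xd8
body[0] sub  r1, r3, #27 -> r1=0x68
body[1] xor  r0, r1, r5 -> r0=0xa4
body[2] xor  r4, r2, r4 -> r4=0xeb
body[3] sub  r2, r3, r2 -> r2=0x81
body[4] xor  r5, r2, r2 -> r5=0x00
body[5] mov  r1, r4 -> r1=0xeb
body[6] xor  r2, r2, r3 -> r2=0x02
body[7] mov  r4, #0x92 -> r4=0x92
epilogue: pop r5=0xcc, sp=0xd9
r5 is callee-saved -> restored

REG = 0xcc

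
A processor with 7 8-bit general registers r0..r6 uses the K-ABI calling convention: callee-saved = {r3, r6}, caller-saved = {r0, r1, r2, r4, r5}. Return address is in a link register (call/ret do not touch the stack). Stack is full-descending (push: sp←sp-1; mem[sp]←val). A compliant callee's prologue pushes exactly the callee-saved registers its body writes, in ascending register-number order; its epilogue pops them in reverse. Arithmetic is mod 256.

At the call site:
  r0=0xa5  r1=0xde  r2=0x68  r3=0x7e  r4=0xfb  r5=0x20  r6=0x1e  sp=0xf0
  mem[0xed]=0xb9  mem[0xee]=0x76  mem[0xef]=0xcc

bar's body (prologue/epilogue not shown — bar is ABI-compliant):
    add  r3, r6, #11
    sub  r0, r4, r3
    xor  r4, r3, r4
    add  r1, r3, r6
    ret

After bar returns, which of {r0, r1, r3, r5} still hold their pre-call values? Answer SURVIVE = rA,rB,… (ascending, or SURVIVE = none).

SURVIVE = r3,r5

prologue: push r3 → mem[0xef]=0x7e, sp=0xef
body[0] add  r3, r6, #11 → r3=0x29
body[1] sub  r0, r4, r3 → r0=0xd2
body[2] xor  r4, r3, r4 → r4=0xd2
body[3] add  r1, r3, r6 → r1=0x47
epilogue: pop r3=0x7e, sp=0xf0
r0: caller-saved, written=True
r1: caller-saved, written=True
r3: callee-saved, written=True
r5: caller-saved, written=False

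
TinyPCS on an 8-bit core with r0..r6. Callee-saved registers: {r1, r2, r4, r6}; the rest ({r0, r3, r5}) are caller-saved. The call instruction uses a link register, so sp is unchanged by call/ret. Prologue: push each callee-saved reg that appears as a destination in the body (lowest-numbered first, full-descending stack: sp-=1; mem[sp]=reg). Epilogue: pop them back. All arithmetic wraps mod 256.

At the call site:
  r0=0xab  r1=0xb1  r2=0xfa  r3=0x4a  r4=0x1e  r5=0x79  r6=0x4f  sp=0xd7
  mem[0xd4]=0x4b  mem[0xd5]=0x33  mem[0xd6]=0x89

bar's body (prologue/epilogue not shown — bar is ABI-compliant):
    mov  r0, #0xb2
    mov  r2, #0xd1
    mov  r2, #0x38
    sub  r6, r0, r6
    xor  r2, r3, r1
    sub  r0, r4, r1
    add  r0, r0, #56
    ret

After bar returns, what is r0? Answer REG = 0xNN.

prologue: push r2 -> mem[0xd6]=0xfa, sp=0xd6
prologue: push r6 -> mem[0xd5]=0x4f, sp=0xd5
body[0] mov  r0, #0xb2 -> r0=0xb2
body[1] mov  r2, #0xd1 -> r2=0xd1
body[2] mov  r2, #0x38 -> r2=0x38
body[3] sub  r6, r0, r6 -> r6=0x63
body[4] xor  r2, r3, r1 -> r2=0xfb
body[5] sub  r0, r4, r1 -> r0=0x6d
body[6] add  r0, r0, #56 -> r0=0xa5
epilogue: pop r6=0x4f, sp=0xd6
epilogue: pop r2=0xfa, sp=0xd7
r0 is caller-saved -> body value

REG = 0xa5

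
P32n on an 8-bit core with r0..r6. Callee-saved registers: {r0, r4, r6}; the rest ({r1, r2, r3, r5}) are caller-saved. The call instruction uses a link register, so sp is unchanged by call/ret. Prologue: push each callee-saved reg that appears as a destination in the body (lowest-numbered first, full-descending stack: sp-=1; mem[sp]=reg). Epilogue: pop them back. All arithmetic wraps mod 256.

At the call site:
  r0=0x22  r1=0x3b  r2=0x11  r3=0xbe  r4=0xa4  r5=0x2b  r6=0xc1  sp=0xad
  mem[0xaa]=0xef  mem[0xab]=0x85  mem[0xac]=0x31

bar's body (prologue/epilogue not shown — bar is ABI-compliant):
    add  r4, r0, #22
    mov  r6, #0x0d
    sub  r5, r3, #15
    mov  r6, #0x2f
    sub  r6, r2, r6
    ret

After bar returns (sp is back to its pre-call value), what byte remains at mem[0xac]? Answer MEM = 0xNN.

MEM = 0xa4

prologue: push r4 → mem[0xac]=0xa4, sp=0xac
prologue: push r6 → mem[0xab]=0xc1, sp=0xab
body[0] add  r4, r0, #22 → r4=0x38
body[1] mov  r6, #0x0d → r6=0x0d
body[2] sub  r5, r3, #15 → r5=0xaf
body[3] mov  r6, #0x2f → r6=0x2f
body[4] sub  r6, r2, r6 → r6=0xe2
epilogue: pop r6=0xc1, sp=0xac
epilogue: pop r4=0xa4, sp=0xad
prologue pushed ['r4', 'r6'] at ['0xac', '0xab']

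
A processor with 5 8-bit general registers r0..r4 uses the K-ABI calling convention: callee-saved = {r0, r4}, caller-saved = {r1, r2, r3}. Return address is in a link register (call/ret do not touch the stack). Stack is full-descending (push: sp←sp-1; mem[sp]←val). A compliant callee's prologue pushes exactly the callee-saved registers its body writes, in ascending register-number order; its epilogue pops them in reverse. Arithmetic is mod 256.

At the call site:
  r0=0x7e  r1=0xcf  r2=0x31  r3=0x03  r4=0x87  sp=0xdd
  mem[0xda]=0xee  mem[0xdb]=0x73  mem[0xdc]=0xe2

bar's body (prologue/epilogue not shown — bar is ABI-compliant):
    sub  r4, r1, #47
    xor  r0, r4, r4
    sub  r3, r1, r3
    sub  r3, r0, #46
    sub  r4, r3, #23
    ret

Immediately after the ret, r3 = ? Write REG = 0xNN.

prologue: push r0 -> mem[0xdc]=0x7e, sp=0xdc
prologue: push r4 -> mem[0xdb]=0x87, sp=0xdb
body[0] sub  r4, r1, #47 -> r4=0xa0
body[1] xor  r0, r4, r4 -> r0=0x00
body[2] sub  r3, r1, r3 -> r3=0xcc
body[3] sub  r3, r0, #46 -> r3=0xd2
body[4] sub  r4, r3, #23 -> r4=0xbb
epilogue: pop r4=0x87, sp=0xdc
epilogue: pop r0=0x7e, sp=0xdd
r3 is caller-saved -> body value

REG = 0xd2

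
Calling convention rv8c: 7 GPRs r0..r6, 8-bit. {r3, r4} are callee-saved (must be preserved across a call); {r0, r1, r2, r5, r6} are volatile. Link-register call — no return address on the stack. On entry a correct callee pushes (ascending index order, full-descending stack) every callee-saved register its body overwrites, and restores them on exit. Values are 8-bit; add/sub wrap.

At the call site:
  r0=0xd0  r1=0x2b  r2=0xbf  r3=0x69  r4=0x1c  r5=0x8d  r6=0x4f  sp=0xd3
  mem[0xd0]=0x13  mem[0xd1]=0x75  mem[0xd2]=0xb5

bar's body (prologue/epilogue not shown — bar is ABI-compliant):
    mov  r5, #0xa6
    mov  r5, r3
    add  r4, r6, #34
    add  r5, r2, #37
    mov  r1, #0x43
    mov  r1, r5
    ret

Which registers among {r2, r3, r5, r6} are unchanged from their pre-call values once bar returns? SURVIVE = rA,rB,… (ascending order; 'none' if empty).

SURVIVE = r2,r3,r6

prologue: push r4 -> mem[0xd2]=0x1c, sp=0xd2
body[0] mov  r5, #0xa6 -> r5=0xa6
body[1] mov  r5, r3 -> r5=0x69
body[2] add  r4, r6, #34 -> r4=0x71
body[3] add  r5, r2, #37 -> r5=0xe4
body[4] mov  r1, #0x43 -> r1=0x43
body[5] mov  r1, r5 -> r1=0xe4
epilogue: pop r4=0x1c, sp=0xd3
r2: caller-saved, written=False
r3: callee-saved, written=False
r5: caller-saved, written=True
r6: caller-saved, written=False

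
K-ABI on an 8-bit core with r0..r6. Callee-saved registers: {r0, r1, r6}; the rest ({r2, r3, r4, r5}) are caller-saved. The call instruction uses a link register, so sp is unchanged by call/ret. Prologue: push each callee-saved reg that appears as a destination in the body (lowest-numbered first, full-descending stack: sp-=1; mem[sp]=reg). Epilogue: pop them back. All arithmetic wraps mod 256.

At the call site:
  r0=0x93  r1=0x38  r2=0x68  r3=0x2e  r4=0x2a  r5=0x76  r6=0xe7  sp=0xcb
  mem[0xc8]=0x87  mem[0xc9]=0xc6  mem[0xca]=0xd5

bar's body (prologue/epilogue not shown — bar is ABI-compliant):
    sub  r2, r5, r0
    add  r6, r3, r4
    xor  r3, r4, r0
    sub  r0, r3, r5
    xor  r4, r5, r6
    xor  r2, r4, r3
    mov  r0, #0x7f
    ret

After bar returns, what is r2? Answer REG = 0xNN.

prologue: push r0 → mem[0xca]=0x93, sp=0xca
prologue: push r6 → mem[0xc9]=0xe7, sp=0xc9
body[0] sub  r2, r5, r0 → r2=0xe3
body[1] add  r6, r3, r4 → r6=0x58
body[2] xor  r3, r4, r0 → r3=0xb9
body[3] sub  r0, r3, r5 → r0=0x43
body[4] xor  r4, r5, r6 → r4=0x2e
body[5] xor  r2, r4, r3 → r2=0x97
body[6] mov  r0, #0x7f → r0=0x7f
epilogue: pop r6=0xe7, sp=0xca
epilogue: pop r0=0x93, sp=0xcb
r2 is caller-saved → body value

REG = 0x97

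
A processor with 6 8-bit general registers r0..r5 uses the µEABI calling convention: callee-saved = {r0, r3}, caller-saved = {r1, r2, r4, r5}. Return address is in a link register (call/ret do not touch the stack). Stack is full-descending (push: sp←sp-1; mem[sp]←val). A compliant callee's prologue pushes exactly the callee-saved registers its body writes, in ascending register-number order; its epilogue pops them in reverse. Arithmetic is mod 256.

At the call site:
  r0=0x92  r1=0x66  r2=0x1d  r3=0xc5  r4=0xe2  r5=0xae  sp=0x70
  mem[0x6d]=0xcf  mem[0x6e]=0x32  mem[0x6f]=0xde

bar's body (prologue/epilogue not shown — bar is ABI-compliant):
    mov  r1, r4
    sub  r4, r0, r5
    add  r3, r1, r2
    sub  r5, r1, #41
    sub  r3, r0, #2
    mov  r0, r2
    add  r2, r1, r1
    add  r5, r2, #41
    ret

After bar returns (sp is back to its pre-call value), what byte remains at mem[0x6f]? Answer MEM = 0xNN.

prologue: push r0 → mem[0x6f]=0x92, sp=0x6f
prologue: push r3 → mem[0x6e]=0xc5, sp=0x6e
body[0] mov  r1, r4 → r1=0xe2
body[1] sub  r4, r0, r5 → r4=0xe4
body[2] add  r3, r1, r2 → r3=0xff
body[3] sub  r5, r1, #41 → r5=0xb9
body[4] sub  r3, r0, #2 → r3=0x90
body[5] mov  r0, r2 → r0=0x1d
body[6] add  r2, r1, r1 → r2=0xc4
body[7] add  r5, r2, #41 → r5=0xed
epilogue: pop r3=0xc5, sp=0x6f
epilogue: pop r0=0x92, sp=0x70
prologue pushed ['r0', 'r3'] at ['0x6f', '0x6e']

MEM = 0x92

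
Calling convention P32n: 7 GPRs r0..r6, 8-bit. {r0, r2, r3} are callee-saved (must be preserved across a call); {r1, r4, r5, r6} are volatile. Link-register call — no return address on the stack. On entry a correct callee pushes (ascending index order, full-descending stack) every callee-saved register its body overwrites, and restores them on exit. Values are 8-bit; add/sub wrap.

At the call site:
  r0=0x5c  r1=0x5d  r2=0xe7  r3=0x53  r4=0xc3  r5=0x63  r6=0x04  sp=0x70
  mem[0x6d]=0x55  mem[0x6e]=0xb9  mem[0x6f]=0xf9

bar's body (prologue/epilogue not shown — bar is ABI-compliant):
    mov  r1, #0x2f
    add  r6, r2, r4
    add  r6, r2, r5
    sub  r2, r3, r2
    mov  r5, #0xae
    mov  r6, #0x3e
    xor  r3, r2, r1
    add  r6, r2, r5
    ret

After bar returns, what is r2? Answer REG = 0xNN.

prologue: push r2 → mem[0x6f]=0xe7, sp=0x6f
prologue: push r3 → mem[0x6e]=0x53, sp=0x6e
body[0] mov  r1, #0x2f → r1=0x2f
body[1] add  r6, r2, r4 → r6=0xaa
body[2] add  r6, r2, r5 → r6=0x4a
body[3] sub  r2, r3, r2 → r2=0x6c
body[4] mov  r5, #0xae → r5=0xae
body[5] mov  r6, #0x3e → r6=0x3e
body[6] xor  r3, r2, r1 → r3=0x43
body[7] add  r6, r2, r5 → r6=0x1a
epilogue: pop r3=0x53, sp=0x6f
epilogue: pop r2=0xe7, sp=0x70
r2 is callee-saved → restored

REG = 0xe7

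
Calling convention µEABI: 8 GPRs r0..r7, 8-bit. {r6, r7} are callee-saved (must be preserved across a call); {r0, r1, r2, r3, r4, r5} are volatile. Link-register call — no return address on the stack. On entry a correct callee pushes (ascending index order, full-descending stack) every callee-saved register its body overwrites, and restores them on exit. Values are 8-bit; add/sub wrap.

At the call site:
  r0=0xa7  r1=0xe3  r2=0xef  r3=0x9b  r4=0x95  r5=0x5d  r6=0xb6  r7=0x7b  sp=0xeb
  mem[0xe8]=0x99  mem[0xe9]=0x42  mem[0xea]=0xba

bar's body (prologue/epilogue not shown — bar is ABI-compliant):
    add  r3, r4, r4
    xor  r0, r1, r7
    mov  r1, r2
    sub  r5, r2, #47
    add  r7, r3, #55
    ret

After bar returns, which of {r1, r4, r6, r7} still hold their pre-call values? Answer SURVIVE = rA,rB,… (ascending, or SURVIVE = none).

SURVIVE = r4,r6,r7

prologue: push r7 → mem[0xea]=0x7b, sp=0xea
body[0] add  r3, r4, r4 → r3=0x2a
body[1] xor  r0, r1, r7 → r0=0x98
body[2] mov  r1, r2 → r1=0xef
body[3] sub  r5, r2, #47 → r5=0xc0
body[4] add  r7, r3, #55 → r7=0x61
epilogue: pop r7=0x7b, sp=0xeb
r1: caller-saved, written=True
r4: caller-saved, written=False
r6: callee-saved, written=False
r7: callee-saved, written=True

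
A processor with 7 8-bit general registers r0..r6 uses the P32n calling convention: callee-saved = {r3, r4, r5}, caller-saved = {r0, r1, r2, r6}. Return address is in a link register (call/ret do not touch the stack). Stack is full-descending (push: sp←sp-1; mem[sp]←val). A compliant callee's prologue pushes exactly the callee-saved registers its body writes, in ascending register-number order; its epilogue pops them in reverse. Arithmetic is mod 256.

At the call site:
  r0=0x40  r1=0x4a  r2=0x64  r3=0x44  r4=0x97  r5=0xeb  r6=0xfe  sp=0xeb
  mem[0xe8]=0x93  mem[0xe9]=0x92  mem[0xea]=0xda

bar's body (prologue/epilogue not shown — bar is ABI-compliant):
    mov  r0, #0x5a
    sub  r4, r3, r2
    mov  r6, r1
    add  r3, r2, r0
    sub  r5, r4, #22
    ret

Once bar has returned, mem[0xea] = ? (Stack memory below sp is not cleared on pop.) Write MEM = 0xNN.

MEM = 0x44

prologue: push r3 -> mem[0xea]=0x44, sp=0xea
prologue: push r4 -> mem[0xe9]=0x97, sp=0xe9
prologue: push r5 -> mem[0xe8]=0xeb, sp=0xe8
body[0] mov  r0, #0x5a -> r0=0x5a
body[1] sub  r4, r3, r2 -> r4=0xe0
body[2] mov  r6, r1 -> r6=0x4a
body[3] add  r3, r2, r0 -> r3=0xbe
body[4] sub  r5, r4, #22 -> r5=0xca
epilogue: pop r5=0xeb, sp=0xe9
epilogue: pop r4=0x97, sp=0xea
epilogue: pop r3=0x44, sp=0xeb
prologue pushed ['r3', 'r4', 'r5'] at ['0xea', '0xe9', '0xe8']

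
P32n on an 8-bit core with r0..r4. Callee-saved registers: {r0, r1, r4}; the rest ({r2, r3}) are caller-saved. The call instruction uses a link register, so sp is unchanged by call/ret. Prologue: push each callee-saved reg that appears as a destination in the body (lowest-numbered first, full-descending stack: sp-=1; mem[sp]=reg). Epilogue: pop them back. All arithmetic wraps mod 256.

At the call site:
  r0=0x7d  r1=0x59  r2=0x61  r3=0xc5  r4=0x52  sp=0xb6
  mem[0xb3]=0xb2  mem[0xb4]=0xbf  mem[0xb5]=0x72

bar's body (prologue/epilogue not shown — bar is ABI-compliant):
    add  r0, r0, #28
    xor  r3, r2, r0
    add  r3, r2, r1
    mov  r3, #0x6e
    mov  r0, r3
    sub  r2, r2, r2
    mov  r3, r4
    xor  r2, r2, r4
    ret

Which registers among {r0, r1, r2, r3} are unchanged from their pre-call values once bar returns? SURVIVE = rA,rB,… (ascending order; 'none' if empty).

prologue: push r0 → mem[0xb5]=0x7d, sp=0xb5
body[0] add  r0, r0, #28 → r0=0x99
body[1] xor  r3, r2, r0 → r3=0xf8
body[2] add  r3, r2, r1 → r3=0xba
body[3] mov  r3, #0x6e → r3=0x6e
body[4] mov  r0, r3 → r0=0x6e
body[5] sub  r2, r2, r2 → r2=0x00
body[6] mov  r3, r4 → r3=0x52
body[7] xor  r2, r2, r4 → r2=0x52
epilogue: pop r0=0x7d, sp=0xb6
r0: callee-saved, written=True
r1: callee-saved, written=False
r2: caller-saved, written=True
r3: caller-saved, written=True

SURVIVE = r0,r1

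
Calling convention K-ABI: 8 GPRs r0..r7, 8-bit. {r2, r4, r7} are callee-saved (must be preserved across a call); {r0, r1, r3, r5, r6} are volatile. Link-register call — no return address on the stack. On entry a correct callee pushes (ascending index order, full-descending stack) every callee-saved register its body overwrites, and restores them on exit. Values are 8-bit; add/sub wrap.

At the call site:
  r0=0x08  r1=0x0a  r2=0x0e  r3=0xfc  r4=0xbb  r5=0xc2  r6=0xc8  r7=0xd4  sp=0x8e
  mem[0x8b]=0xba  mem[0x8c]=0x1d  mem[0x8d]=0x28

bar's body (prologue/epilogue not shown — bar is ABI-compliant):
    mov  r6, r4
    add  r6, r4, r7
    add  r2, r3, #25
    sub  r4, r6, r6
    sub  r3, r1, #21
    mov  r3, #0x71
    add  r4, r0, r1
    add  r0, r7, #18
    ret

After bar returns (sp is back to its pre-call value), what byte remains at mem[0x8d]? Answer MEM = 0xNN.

MEM = 0x0e

prologue: push r2 -> mem[0x8d]=0x0e, sp=0x8d
prologue: push r4 -> mem[0x8c]=0xbb, sp=0x8c
body[0] mov  r6, r4 -> r6=0xbb
body[1] add  r6, r4, r7 -> r6=0x8f
body[2] add  r2, r3, #25 -> r2=0x15
body[3] sub  r4, r6, r6 -> r4=0x00
body[4] sub  r3, r1, #21 -> r3=0xf5
body[5] mov  r3, #0x71 -> r3=0x71
body[6] add  r4, r0, r1 -> r4=0x12
body[7] add  r0, r7, #18 -> r0=0xe6
epilogue: pop r4=0xbb, sp=0x8d
epilogue: pop r2=0x0e, sp=0x8e
prologue pushed ['r2', 'r4'] at ['0x8d', '0x8c']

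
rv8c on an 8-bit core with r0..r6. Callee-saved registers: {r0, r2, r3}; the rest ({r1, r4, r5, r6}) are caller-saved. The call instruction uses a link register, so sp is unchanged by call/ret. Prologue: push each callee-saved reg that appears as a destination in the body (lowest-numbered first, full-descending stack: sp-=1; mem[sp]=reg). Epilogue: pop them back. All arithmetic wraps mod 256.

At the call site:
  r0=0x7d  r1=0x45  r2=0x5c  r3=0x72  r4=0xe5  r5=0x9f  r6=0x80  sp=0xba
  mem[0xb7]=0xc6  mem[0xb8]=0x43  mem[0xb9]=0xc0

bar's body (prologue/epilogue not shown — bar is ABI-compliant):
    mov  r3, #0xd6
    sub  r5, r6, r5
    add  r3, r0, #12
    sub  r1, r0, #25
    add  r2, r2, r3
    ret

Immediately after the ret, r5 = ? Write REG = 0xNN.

REG = 0xe1

prologue: push r2 -> mem[0xb9]=0x5c, sp=0xb9
prologue: push r3 -> mem[0xb8]=0x72, sp=0xb8
body[0] mov  r3, #0xd6 -> r3=0xd6
body[1] sub  r5, r6, r5 -> r5=0xe1
body[2] add  r3, r0, #12 -> r3=0x89
body[3] sub  r1, r0, #25 -> r1=0x64
body[4] add  r2, r2, r3 -> r2=0xe5
epilogue: pop r3=0x72, sp=0xb9
epilogue: pop r2=0x5c, sp=0xba
r5 is caller-saved -> body value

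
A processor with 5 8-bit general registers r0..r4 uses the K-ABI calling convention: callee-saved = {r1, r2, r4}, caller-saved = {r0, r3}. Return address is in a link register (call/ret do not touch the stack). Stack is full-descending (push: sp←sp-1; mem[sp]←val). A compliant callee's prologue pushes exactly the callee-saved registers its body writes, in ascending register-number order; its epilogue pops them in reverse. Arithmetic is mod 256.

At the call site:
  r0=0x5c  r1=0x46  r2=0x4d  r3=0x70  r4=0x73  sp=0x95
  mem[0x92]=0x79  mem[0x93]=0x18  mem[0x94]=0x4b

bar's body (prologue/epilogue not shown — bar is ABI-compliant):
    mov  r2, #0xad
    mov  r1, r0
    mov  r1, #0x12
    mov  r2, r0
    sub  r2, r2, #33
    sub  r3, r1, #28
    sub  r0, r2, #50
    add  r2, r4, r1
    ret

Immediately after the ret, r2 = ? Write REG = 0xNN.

prologue: push r1 → mem[0x94]=0x46, sp=0x94
prologue: push r2 → mem[0x93]=0x4d, sp=0x93
body[0] mov  r2, #0xad → r2=0xad
body[1] mov  r1, r0 → r1=0x5c
body[2] mov  r1, #0x12 → r1=0x12
body[3] mov  r2, r0 → r2=0x5c
body[4] sub  r2, r2, #33 → r2=0x3b
body[5] sub  r3, r1, #28 → r3=0xf6
body[6] sub  r0, r2, #50 → r0=0x09
body[7] add  r2, r4, r1 → r2=0x85
epilogue: pop r2=0x4d, sp=0x94
epilogue: pop r1=0x46, sp=0x95
r2 is callee-saved → restored

REG = 0x4d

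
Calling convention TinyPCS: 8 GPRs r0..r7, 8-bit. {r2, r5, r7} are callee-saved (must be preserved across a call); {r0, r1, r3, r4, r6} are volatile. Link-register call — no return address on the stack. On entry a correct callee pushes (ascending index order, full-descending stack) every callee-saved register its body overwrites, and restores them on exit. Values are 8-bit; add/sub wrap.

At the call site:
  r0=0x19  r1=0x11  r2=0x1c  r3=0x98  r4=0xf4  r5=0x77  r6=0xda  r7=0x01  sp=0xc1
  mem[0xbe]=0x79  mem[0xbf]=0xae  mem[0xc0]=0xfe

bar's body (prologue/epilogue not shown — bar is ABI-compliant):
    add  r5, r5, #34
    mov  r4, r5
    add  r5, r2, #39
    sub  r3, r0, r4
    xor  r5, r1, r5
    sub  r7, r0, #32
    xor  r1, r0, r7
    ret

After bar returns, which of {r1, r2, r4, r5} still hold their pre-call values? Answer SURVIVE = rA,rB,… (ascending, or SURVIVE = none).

SURVIVE = r2,r5

prologue: push r5 -> mem[0xc0]=0x77, sp=0xc0
prologue: push r7 -> mem[0xbf]=0x01, sp=0xbf
body[0] add  r5, r5, #34 -> r5=0x99
body[1] mov  r4, r5 -> r4=0x99
body[2] add  r5, r2, #39 -> r5=0x43
body[3] sub  r3, r0, r4 -> r3=0x80
body[4] xor  r5, r1, r5 -> r5=0x52
body[5] sub  r7, r0, #32 -> r7=0xf9
body[6] xor  r1, r0, r7 -> r1=0xe0
epilogue: pop r7=0x01, sp=0xc0
epilogue: pop r5=0x77, sp=0xc1
r1: caller-saved, written=True
r2: callee-saved, written=False
r4: caller-saved, written=True
r5: callee-saved, written=True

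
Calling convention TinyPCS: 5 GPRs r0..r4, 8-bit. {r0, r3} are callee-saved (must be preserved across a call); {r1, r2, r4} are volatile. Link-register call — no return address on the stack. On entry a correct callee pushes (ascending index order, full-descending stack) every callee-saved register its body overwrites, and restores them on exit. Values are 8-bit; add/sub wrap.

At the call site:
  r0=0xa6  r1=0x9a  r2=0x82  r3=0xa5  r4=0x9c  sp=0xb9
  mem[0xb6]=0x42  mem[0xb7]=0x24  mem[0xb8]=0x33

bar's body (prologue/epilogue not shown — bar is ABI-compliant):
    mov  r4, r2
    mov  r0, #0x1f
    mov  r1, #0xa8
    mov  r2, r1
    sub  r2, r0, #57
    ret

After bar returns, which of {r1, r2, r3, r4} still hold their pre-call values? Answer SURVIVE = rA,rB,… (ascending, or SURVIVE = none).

prologue: push r0 -> mem[0xb8]=0xa6, sp=0xb8
body[0] mov  r4, r2 -> r4=0x82
body[1] mov  r0, #0x1f -> r0=0x1f
body[2] mov  r1, #0xa8 -> r1=0xa8
body[3] mov  r2, r1 -> r2=0xa8
body[4] sub  r2, r0, #57 -> r2=0xe6
epilogue: pop r0=0xa6, sp=0xb9
r1: caller-saved, written=True
r2: caller-saved, written=True
r3: callee-saved, written=False
r4: caller-saved, written=True

SURVIVE = r3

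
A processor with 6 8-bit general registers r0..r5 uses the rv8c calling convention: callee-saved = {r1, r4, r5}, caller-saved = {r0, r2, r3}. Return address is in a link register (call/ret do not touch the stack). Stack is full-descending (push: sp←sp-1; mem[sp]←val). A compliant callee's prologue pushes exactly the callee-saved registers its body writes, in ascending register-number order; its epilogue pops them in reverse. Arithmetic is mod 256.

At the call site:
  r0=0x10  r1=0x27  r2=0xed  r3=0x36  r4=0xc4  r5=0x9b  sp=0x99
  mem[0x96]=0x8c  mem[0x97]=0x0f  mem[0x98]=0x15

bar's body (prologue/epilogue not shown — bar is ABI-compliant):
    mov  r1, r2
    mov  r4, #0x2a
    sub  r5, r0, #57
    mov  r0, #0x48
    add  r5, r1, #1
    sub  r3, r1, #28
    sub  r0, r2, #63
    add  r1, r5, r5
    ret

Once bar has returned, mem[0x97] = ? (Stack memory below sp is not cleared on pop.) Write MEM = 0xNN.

MEM = 0xc4

prologue: push r1 -> mem[0x98]=0x27, sp=0x98
prologue: push r4 -> mem[0x97]=0xc4, sp=0x97
prologue: push r5 -> mem[0x96]=0x9b, sp=0x96
body[0] mov  r1, r2 -> r1=0xed
body[1] mov  r4, #0x2a -> r4=0x2a
body[2] sub  r5, r0, #57 -> r5=0xd7
body[3] mov  r0, #0x48 -> r0=0x48
body[4] add  r5, r1, #1 -> r5=0xee
body[5] sub  r3, r1, #28 -> r3=0xd1
body[6] sub  r0, r2, #63 -> r0=0xae
body[7] add  r1, r5, r5 -> r1=0xdc
epilogue: pop r5=0x9b, sp=0x97
epilogue: pop r4=0xc4, sp=0x98
epilogue: pop r1=0x27, sp=0x99
prologue pushed ['r1', 'r4', 'r5'] at ['0x98', '0x97', '0x96']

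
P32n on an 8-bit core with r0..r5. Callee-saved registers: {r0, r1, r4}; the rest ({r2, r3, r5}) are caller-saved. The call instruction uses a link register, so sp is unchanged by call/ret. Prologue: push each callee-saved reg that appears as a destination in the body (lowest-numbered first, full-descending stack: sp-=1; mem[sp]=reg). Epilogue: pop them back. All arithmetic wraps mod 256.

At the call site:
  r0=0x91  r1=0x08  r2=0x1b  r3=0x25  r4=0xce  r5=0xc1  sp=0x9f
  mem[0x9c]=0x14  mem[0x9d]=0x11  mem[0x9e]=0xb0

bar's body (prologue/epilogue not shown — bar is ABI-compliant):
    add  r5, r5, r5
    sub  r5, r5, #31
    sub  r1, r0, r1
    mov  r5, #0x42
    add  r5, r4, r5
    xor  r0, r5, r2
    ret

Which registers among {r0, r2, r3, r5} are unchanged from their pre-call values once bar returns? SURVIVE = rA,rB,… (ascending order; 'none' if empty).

SURVIVE = r0,r2,r3

prologue: push r0 → mem[0x9e]=0x91, sp=0x9e
prologue: push r1 → mem[0x9d]=0x08, sp=0x9d
body[0] add  r5, r5, r5 → r5=0x82
body[1] sub  r5, r5, #31 → r5=0x63
body[2] sub  r1, r0, r1 → r1=0x89
body[3] mov  r5, #0x42 → r5=0x42
body[4] add  r5, r4, r5 → r5=0x10
body[5] xor  r0, r5, r2 → r0=0x0b
epilogue: pop r1=0x08, sp=0x9e
epilogue: pop r0=0x91, sp=0x9f
r0: callee-saved, written=True
r2: caller-saved, written=False
r3: caller-saved, written=False
r5: caller-saved, written=True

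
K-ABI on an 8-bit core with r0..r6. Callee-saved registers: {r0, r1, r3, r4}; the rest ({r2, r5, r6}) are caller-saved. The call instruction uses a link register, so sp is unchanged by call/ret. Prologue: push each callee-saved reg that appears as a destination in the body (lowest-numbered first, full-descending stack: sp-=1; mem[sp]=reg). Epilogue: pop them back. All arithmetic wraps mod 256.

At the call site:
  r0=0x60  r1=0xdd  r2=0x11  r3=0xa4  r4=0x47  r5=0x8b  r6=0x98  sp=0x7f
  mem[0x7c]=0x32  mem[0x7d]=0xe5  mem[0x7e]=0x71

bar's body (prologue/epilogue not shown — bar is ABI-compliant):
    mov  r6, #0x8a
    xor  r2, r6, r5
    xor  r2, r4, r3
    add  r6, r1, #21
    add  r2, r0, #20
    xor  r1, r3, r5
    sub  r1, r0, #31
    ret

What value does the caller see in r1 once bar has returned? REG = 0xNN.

REG = 0xdd

prologue: push r1 → mem[0x7e]=0xdd, sp=0x7e
body[0] mov  r6, #0x8a → r6=0x8a
body[1] xor  r2, r6, r5 → r2=0x01
body[2] xor  r2, r4, r3 → r2=0xe3
body[3] add  r6, r1, #21 → r6=0xf2
body[4] add  r2, r0, #20 → r2=0x74
body[5] xor  r1, r3, r5 → r1=0x2f
body[6] sub  r1, r0, #31 → r1=0x41
epilogue: pop r1=0xdd, sp=0x7f
r1 is callee-saved → restored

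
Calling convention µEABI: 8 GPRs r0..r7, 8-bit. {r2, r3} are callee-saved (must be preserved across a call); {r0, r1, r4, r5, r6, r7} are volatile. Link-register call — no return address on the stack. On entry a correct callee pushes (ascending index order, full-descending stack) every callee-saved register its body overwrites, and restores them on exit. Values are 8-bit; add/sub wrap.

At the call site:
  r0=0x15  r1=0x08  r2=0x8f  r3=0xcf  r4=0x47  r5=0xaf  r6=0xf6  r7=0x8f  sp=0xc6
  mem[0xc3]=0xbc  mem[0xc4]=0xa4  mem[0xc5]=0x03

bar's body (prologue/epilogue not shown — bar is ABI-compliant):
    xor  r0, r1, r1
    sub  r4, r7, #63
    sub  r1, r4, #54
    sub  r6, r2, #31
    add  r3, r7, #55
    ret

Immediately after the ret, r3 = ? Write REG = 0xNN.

REG = 0xcf

prologue: push r3 -> mem[0xc5]=0xcf, sp=0xc5
body[0] xor  r0, r1, r1 -> r0=0x00
body[1] sub  r4, r7, #63 -> r4=0x50
body[2] sub  r1, r4, #54 -> r1=0x1a
body[3] sub  r6, r2, #31 -> r6=0x70
body[4] add  r3, r7, #55 -> r3=0xc6
epilogue: pop r3=0xcf, sp=0xc6
r3 is callee-saved -> restored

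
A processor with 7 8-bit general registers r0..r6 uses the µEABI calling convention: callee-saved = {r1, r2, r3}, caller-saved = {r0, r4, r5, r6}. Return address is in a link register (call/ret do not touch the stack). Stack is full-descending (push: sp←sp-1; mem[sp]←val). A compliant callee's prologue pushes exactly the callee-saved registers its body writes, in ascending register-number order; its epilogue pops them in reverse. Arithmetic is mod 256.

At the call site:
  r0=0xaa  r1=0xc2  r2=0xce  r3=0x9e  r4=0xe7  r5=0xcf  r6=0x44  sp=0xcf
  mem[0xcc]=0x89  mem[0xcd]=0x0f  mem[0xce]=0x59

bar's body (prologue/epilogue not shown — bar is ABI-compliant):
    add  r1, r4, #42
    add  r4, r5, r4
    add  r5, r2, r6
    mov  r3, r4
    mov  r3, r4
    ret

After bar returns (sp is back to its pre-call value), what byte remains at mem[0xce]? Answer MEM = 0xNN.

prologue: push r1 -> mem[0xce]=0xc2, sp=0xce
prologue: push r3 -> mem[0xcd]=0x9e, sp=0xcd
body[0] add  r1, r4, #42 -> r1=0x11
body[1] add  r4, r5, r4 -> r4=0xb6
body[2] add  r5, r2, r6 -> r5=0x12
body[3] mov  r3, r4 -> r3=0xb6
body[4] mov  r3, r4 -> r3=0xb6
epilogue: pop r3=0x9e, sp=0xce
epilogue: pop r1=0xc2, sp=0xcf
prologue pushed ['r1', 'r3'] at ['0xce', '0xcd']

MEM = 0xc2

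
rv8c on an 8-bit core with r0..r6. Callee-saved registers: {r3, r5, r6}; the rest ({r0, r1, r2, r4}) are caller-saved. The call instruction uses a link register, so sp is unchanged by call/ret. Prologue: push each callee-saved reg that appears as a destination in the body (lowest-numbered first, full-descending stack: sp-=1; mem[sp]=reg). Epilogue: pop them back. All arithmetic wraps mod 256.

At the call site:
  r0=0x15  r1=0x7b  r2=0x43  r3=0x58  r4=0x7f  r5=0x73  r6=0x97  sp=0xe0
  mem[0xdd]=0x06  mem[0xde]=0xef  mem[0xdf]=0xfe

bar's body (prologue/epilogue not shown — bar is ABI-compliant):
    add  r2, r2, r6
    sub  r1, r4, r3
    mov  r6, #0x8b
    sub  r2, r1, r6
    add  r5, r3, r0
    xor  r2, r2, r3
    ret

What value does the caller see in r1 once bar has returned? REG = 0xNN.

REG = 0x27

prologue: push r5 → mem[0xdf]=0x73, sp=0xdf
prologue: push r6 → mem[0xde]=0x97, sp=0xde
body[0] add  r2, r2, r6 → r2=0xda
body[1] sub  r1, r4, r3 → r1=0x27
body[2] mov  r6, #0x8b → r6=0x8b
body[3] sub  r2, r1, r6 → r2=0x9c
body[4] add  r5, r3, r0 → r5=0x6d
body[5] xor  r2, r2, r3 → r2=0xc4
epilogue: pop r6=0x97, sp=0xdf
epilogue: pop r5=0x73, sp=0xe0
r1 is caller-saved → body value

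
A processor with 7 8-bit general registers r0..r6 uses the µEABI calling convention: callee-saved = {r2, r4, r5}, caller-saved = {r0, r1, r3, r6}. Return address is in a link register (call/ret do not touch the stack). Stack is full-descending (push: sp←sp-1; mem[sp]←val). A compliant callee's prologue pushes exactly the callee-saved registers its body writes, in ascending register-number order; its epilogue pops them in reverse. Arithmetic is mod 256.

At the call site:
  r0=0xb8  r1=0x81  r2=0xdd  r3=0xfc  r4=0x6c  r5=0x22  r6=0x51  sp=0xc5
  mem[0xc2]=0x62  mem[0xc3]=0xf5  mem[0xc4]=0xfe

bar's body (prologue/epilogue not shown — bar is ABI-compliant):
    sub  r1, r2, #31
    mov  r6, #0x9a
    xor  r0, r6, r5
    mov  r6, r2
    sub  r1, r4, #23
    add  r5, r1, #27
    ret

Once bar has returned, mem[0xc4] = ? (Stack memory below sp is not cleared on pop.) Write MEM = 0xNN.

prologue: push r5 → mem[0xc4]=0x22, sp=0xc4
body[0] sub  r1, r2, #31 → r1=0xbe
body[1] mov  r6, #0x9a → r6=0x9a
body[2] xor  r0, r6, r5 → r0=0xb8
body[3] mov  r6, r2 → r6=0xdd
body[4] sub  r1, r4, #23 → r1=0x55
body[5] add  r5, r1, #27 → r5=0x70
epilogue: pop r5=0x22, sp=0xc5
prologue pushed ['r5'] at ['0xc4']

MEM = 0x22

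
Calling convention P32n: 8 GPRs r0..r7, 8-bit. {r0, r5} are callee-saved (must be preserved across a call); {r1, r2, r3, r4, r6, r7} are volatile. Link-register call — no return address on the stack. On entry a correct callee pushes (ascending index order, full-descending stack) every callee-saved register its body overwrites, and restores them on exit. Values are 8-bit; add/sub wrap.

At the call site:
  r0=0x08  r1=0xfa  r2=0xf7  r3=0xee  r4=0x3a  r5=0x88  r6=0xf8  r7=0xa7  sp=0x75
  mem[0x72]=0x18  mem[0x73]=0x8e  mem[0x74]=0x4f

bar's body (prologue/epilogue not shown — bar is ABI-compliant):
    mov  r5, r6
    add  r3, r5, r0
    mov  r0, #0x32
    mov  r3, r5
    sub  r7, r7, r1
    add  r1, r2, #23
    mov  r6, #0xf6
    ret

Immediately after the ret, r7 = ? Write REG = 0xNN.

REG = 0xad

prologue: push r0 -> mem[0x74]=0x08, sp=0x74
prologue: push r5 -> mem[0x73]=0x88, sp=0x73
body[0] mov  r5, r6 -> r5=0xf8
body[1] add  r3, r5, r0 -> r3=0x00
body[2] mov  r0, #0x32 -> r0=0x32
body[3] mov  r3, r5 -> r3=0xf8
body[4] sub  r7, r7, r1 -> r7=0xad
body[5] add  r1, r2, #23 -> r1=0x0e
body[6] mov  r6, #0xf6 -> r6=0xf6
epilogue: pop r5=0x88, sp=0x74
epilogue: pop r0=0x08, sp=0x75
r7 is caller-saved -> body value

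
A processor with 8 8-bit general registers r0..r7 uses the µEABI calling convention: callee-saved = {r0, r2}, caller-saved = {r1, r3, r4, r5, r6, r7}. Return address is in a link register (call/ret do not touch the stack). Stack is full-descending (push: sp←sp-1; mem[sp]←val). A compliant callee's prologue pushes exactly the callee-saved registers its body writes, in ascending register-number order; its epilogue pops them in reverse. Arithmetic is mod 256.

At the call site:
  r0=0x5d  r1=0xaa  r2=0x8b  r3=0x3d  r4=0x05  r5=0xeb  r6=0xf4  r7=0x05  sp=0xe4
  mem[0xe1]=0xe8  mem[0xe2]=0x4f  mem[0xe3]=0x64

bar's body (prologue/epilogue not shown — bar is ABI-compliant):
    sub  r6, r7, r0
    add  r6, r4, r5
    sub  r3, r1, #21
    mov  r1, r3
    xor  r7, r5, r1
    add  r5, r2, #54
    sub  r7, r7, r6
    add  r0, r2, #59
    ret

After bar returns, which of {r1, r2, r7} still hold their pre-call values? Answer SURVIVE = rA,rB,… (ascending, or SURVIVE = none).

SURVIVE = r2

prologue: push r0 -> mem[0xe3]=0x5d, sp=0xe3
body[0] sub  r6, r7, r0 -> r6=0xa8
body[1] add  r6, r4, r5 -> r6=0xf0
body[2] sub  r3, r1, #21 -> r3=0x95
body[3] mov  r1, r3 -> r1=0x95
body[4] xor  r7, r5, r1 -> r7=0x7e
body[5] add  r5, r2, #54 -> r5=0xc1
body[6] sub  r7, r7, r6 -> r7=0x8e
body[7] add  r0, r2, #59 -> r0=0xc6
epilogue: pop r0=0x5d, sp=0xe4
r1: caller-saved, written=True
r2: callee-saved, written=False
r7: caller-saved, written=True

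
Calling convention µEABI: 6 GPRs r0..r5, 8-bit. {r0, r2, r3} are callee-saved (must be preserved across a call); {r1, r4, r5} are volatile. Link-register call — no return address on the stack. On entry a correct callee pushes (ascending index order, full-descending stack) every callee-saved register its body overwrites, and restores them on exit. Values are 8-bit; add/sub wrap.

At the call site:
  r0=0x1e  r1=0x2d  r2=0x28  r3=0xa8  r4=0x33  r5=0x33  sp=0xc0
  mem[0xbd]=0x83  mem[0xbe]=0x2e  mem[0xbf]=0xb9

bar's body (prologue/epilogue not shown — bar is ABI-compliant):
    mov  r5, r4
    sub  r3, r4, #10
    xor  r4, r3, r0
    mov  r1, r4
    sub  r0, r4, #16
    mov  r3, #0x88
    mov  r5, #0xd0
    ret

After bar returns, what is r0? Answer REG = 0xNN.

prologue: push r0 -> mem[0xbf]=0x1e, sp=0xbf
prologue: push r3 -> mem[0xbe]=0xa8, sp=0xbe
body[0] mov  r5, r4 -> r5=0x33
body[1] sub  r3, r4, #10 -> r3=0x29
body[2] xor  r4, r3, r0 -> r4=0x37
body[3] mov  r1, r4 -> r1=0x37
body[4] sub  r0, r4, #16 -> r0=0x27
body[5] mov  r3, #0x88 -> r3=0x88
body[6] mov  r5, #0xd0 -> r5=0xd0
epilogue: pop r3=0xa8, sp=0xbf
epilogue: pop r0=0x1e, sp=0xc0
r0 is callee-saved -> restored

REG = 0x1e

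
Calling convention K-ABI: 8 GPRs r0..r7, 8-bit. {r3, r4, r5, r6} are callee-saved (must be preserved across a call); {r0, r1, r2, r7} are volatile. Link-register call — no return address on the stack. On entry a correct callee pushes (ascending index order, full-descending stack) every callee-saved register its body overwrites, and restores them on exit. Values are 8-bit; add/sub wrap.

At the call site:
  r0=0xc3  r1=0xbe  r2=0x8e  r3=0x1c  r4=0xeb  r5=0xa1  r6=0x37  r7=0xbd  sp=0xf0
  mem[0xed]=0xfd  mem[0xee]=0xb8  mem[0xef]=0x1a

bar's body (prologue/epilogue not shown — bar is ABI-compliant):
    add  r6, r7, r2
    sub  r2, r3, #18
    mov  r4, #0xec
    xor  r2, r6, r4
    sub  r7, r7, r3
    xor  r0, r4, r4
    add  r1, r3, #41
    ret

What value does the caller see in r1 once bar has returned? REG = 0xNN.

prologue: push r4 -> mem[0xef]=0xeb, sp=0xef
prologue: push r6 -> mem[0xee]=0x37, sp=0xee
body[0] add  r6, r7, r2 -> r6=0x4b
body[1] sub  r2, r3, #18 -> r2=0x0a
body[2] mov  r4, #0xec -> r4=0xec
body[3] xor  r2, r6, r4 -> r2=0xa7
body[4] sub  r7, r7, r3 -> r7=0xa1
body[5] xor  r0, r4, r4 -> r0=0x00
body[6] add  r1, r3, #41 -> r1=0x45
epilogue: pop r6=0x37, sp=0xef
epilogue: pop r4=0xeb, sp=0xf0
r1 is caller-saved -> body value

REG = 0x45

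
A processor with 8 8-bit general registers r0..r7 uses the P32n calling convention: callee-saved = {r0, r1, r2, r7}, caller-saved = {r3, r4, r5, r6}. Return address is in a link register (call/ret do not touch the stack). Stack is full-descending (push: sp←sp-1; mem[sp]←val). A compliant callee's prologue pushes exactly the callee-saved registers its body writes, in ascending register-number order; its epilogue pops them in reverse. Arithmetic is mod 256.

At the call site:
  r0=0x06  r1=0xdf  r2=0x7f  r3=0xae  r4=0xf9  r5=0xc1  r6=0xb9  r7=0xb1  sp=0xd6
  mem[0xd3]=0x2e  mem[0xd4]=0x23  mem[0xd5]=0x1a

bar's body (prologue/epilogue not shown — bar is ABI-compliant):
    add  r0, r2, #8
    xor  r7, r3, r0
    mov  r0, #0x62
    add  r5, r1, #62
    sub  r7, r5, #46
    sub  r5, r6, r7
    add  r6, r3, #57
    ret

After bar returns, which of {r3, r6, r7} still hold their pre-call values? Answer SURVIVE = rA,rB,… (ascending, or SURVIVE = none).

SURVIVE = r3,r7

prologue: push r0 -> mem[0xd5]=0x06, sp=0xd5
prologue: push r7 -> mem[0xd4]=0xb1, sp=0xd4
body[0] add  r0, r2, #8 -> r0=0x87
body[1] xor  r7, r3, r0 -> r7=0x29
body[2] mov  r0, #0x62 -> r0=0x62
body[3] add  r5, r1, #62 -> r5=0x1d
body[4] sub  r7, r5, #46 -> r7=0xef
body[5] sub  r5, r6, r7 -> r5=0xca
body[6] add  r6, r3, #57 -> r6=0xe7
epilogue: pop r7=0xb1, sp=0xd5
epilogue: pop r0=0x06, sp=0xd6
r3: caller-saved, written=False
r6: caller-saved, written=True
r7: callee-saved, written=True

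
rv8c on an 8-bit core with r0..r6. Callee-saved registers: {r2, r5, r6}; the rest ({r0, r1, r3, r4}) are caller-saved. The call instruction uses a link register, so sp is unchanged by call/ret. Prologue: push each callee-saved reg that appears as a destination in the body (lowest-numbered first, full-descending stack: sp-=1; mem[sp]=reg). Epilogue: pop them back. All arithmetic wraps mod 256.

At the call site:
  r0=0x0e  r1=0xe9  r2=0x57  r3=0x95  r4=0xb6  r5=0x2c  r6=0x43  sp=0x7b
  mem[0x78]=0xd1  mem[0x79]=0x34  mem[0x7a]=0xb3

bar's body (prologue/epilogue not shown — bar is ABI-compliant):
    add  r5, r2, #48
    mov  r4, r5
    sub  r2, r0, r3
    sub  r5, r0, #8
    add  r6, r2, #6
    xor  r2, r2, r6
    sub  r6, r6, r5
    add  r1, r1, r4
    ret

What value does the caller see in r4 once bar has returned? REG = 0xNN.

prologue: push r2 -> mem[0x7a]=0x57, sp=0x7a
prologue: push r5 -> mem[0x79]=0x2c, sp=0x79
prologue: push r6 -> mem[0x78]=0x43, sp=0x78
body[0] add  r5, r2, #48 -> r5=0x87
body[1] mov  r4, r5 -> r4=0x87
body[2] sub  r2, r0, r3 -> r2=0x79
body[3] sub  r5, r0, #8 -> r5=0x06
body[4] add  r6, r2, #6 -> r6=0x7f
body[5] xor  r2, r2, r6 -> r2=0x06
body[6] sub  r6, r6, r5 -> r6=0x79
body[7] add  r1, r1, r4 -> r1=0x70
epilogue: pop r6=0x43, sp=0x79
epilogue: pop r5=0x2c, sp=0x7a
epilogue: pop r2=0x57, sp=0x7b
r4 is caller-saved -> body value

REG = 0x87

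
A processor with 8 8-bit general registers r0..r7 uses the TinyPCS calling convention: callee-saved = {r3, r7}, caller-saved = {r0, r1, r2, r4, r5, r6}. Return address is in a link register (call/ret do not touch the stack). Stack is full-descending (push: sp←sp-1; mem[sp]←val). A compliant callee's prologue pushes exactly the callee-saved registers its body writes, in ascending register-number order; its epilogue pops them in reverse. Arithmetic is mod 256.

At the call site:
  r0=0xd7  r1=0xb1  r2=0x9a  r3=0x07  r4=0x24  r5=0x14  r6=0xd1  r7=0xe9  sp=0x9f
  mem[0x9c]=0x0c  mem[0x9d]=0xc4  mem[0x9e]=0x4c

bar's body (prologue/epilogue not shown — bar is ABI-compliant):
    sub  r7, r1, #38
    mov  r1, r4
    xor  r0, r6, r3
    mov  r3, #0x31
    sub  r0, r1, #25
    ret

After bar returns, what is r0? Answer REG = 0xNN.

prologue: push r3 → mem[0x9e]=0x07, sp=0x9e
prologue: push r7 → mem[0x9d]=0xe9, sp=0x9d
body[0] sub  r7, r1, #38 → r7=0x8b
body[1] mov  r1, r4 → r1=0x24
body[2] xor  r0, r6, r3 → r0=0xd6
body[3] mov  r3, #0x31 → r3=0x31
body[4] sub  r0, r1, #25 → r0=0x0b
epilogue: pop r7=0xe9, sp=0x9e
epilogue: pop r3=0x07, sp=0x9f
r0 is caller-saved → body value

REG = 0x0b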